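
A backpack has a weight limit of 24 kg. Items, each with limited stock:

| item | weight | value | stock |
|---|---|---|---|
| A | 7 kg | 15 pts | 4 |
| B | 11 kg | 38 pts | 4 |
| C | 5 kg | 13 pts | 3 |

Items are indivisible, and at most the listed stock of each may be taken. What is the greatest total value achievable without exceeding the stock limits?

76 pts

Top feasible selections:
- 2×B: weight 22, value 76
- 1×A + 1×B + 1×C: weight 23, value 66
- 1×B + 2×C: weight 21, value 64
- 2×A + 2×C: weight 24, value 56
Best: 76 pts.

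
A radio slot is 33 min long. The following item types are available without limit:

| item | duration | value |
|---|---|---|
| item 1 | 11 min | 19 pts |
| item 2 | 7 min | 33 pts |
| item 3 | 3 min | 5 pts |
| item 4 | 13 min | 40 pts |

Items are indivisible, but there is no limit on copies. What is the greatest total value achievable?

137 pts

Best value-per-unit is item 2 at 33/7; filling with it alone gives 4×33 = 132.
Optimal mix: 4×item 2 + 1×item 3 → duration 31, value 137.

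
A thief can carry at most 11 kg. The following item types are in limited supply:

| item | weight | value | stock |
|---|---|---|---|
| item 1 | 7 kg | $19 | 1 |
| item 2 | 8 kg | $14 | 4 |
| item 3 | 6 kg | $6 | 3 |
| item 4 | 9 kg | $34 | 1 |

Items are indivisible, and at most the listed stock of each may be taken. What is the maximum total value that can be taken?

$34

Top feasible selections:
- 1×item 4: weight 9, value 34
- 1×item 1: weight 7, value 19
- 1×item 2: weight 8, value 14
- 1×item 3: weight 6, value 6
Best: $34.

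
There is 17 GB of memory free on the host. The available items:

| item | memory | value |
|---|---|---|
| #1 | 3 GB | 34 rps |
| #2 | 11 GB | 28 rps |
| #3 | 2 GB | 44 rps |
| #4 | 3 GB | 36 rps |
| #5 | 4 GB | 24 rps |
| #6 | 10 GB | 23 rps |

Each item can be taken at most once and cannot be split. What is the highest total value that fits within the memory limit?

138 rps

Check high-value combinations within 17 GB:
- #1+#3+#4+#5: memory 3+2+3+4=12, value 34+44+36+24=138
- #1+#3+#4: memory 3+2+3=8, value 34+44+36=114
- #2+#3+#4: memory 11+2+3=16, value 28+44+36=108
- #1+#2+#3: memory 3+11+2=16, value 34+28+44=106
- #3+#4+#5: memory 2+3+4=9, value 44+36+24=104
Best: 138 rps.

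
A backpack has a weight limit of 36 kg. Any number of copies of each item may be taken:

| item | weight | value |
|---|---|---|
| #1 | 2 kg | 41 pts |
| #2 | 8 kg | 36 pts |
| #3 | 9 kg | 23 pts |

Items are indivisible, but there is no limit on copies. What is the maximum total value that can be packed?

738 pts

Best value-per-unit is #1 at 41/2, and filling with it alone uses weight 18×2=36. No mix of the others beats 18×41 = 738.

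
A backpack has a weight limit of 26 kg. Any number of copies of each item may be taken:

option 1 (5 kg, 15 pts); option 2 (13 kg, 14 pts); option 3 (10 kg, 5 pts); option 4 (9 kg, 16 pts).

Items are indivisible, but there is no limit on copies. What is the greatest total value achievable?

Best value-per-unit is option 1 at 15/5, and filling with it alone uses weight 5×5=25. No mix of the others beats 5×15 = 75.

75 pts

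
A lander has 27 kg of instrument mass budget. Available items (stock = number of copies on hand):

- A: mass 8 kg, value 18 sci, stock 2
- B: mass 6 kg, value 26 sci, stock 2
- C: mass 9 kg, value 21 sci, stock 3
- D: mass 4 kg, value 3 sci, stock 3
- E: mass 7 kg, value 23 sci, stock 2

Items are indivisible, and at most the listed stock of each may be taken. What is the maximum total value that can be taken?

Best selections within mass 27 and stock limits:
- 2×B + 2×E: mass 26, value 98
- 1×A + 2×B + 1×E: mass 27, value 93
- 2×B + 2×D + 1×E: mass 27, value 81
Best: 98 sci.

98 sci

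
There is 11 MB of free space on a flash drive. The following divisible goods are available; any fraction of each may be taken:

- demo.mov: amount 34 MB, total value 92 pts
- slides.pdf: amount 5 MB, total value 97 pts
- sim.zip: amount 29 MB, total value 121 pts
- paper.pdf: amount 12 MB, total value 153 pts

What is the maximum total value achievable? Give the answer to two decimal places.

Take in order of value per unit:
- slides.pdf (97/5 per unit): all 5 → value 97, running total 97.00
- paper.pdf (153/12 per unit): 6 of 12 → value 6×153/12 = 76.5000, running total 173.50
Total 173.50.

173.50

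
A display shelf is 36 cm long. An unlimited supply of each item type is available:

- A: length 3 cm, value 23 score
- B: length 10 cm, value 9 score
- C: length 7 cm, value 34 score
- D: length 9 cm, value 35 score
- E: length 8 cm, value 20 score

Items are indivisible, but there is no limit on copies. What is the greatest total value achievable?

276 score

Best value-per-unit is A at 23/3, and filling with it alone uses length 12×3=36. No mix of the others beats 12×23 = 276.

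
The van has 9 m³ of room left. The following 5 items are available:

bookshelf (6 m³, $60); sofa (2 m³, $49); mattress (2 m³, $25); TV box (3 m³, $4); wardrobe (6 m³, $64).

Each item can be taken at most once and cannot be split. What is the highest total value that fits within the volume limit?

$113

This is a 0/1 knapsack; check combinations near the capacity.
- sofa+wardrobe: volume 2+6=8, value 49+64=113
- bookshelf+sofa: volume 6+2=8, value 60+49=109
- mattress+wardrobe: volume 2+6=8, value 25+64=89
Best: $113.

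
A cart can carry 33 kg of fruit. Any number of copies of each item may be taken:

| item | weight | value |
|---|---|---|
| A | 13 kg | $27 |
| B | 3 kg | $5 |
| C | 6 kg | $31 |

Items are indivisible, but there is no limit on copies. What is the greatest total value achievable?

$160

Best value-per-unit is C at 31/6; filling with it alone gives 5×31 = 155.
Optimal mix: 1×B + 5×C → weight 33, value 160.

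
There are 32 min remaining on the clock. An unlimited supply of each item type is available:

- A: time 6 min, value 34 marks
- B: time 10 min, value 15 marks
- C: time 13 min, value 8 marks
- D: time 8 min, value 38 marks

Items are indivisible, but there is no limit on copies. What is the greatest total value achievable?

174 marks

Best value-per-unit is A at 34/6; filling with it alone gives 5×34 = 170.
Optimal mix: 4×A + 1×D → time 32, value 174.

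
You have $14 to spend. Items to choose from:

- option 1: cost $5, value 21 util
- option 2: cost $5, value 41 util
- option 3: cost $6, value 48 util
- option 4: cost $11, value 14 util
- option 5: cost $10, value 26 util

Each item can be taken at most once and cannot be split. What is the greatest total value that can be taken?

This is a 0/1 knapsack; check combinations near the capacity.
- option 2+option 3: cost 5+6=11, value 41+48=89
- option 1+option 3: cost 5+6=11, value 21+48=69
- option 1+option 2: cost 5+5=10, value 21+41=62
- option 3: cost 6, value 48
Best: 89 util.

89 util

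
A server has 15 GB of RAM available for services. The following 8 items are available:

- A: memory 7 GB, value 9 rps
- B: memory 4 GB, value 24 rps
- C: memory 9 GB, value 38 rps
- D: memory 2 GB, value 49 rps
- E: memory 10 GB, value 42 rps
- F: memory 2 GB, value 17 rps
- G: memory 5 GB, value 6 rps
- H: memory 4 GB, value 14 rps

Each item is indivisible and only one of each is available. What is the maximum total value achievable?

Check high-value combinations within 15 GB:
- B+C+D: memory 4+9+2=15, value 24+38+49=111
- D+E+F: memory 2+10+2=14, value 49+42+17=108
- B+D+F+H: memory 4+2+2+4=12, value 24+49+17+14=104
Best: 111 rps.

111 rps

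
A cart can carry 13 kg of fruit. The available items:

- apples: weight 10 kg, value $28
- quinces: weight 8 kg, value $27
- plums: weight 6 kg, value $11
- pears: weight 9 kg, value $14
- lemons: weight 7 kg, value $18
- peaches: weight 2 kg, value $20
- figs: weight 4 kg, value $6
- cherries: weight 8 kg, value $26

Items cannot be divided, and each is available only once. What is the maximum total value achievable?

Check high-value combinations within 13 kg:
- apples+peaches: weight 10+2=12, value 28+20=48
- quinces+peaches: weight 8+2=10, value 27+20=47
- peaches+cherries: weight 2+8=10, value 20+26=46
- lemons+peaches+figs: weight 7+2+4=13, value 18+20+6=44
Best: $48.

$48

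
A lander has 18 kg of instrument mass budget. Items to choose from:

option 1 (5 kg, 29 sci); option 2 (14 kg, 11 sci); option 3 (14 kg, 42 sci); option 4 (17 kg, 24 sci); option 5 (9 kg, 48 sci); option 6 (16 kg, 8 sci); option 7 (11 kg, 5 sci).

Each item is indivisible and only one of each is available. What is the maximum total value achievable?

Check high-value combinations within 18 kg:
- option 1+option 5: mass 5+9=14, value 29+48=77
- option 5: mass 9, value 48
- option 3: mass 14, value 42
- option 1+option 7: mass 5+11=16, value 29+5=34
- option 1: mass 5, value 29
Best: 77 sci.

77 sci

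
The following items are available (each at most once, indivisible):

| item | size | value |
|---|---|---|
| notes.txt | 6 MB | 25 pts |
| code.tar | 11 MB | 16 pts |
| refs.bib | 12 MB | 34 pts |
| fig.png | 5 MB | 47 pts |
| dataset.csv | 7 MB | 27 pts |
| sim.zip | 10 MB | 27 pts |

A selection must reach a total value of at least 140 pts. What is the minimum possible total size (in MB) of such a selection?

Subsets with value ≥ 140, sorted by total size:
- notes.txt+code.tar+fig.png+dataset.csv+sim.zip: size 39, value 142
- notes.txt+refs.bib+fig.png+dataset.csv+sim.zip: size 40, value 160
- notes.txt+code.tar+refs.bib+fig.png+dataset.csv: size 41, value 149
- notes.txt+code.tar+refs.bib+fig.png+sim.zip: size 44, value 149
Minimum size: 39 MB.

39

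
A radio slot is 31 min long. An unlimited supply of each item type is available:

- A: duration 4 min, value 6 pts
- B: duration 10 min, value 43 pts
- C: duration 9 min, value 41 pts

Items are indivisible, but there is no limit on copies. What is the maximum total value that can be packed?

Best value-per-unit is C at 41/9; filling with it alone gives 3×41 = 123.
Optimal mix: 1×A + 3×C → duration 31, value 129.

129 pts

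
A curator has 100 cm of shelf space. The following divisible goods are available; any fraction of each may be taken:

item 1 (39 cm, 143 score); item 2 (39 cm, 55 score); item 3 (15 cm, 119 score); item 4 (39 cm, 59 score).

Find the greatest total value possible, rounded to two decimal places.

330.87

Take in order of value per unit:
- item 3 (119/15 per unit): all 15 → value 119, running total 119.00
- item 1 (143/39 per unit): all 39 → value 143, running total 262.00
- item 4 (59/39 per unit): all 39 → value 59, running total 321.00
- item 2 (55/39 per unit): 7 of 39 → value 7×55/39 = 9.8718, running total 330.87
Total 330.87.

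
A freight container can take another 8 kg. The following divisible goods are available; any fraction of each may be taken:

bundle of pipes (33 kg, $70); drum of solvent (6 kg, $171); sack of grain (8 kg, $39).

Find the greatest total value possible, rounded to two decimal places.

180.75

Take in order of value per unit:
- drum of solvent (171/6 per unit): all 6 → value 171, running total 171.00
- sack of grain (39/8 per unit): 2 of 8 → value 2×39/8 = 9.7500, running total 180.75
Total 180.75.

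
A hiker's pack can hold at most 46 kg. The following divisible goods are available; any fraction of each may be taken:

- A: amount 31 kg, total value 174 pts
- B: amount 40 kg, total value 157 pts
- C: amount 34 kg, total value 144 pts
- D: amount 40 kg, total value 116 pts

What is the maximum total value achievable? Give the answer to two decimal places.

237.53

Take in order of value per unit:
- A (174/31 per unit): all 31 → value 174, running total 174.00
- C (144/34 per unit): 15 of 34 → value 15×144/34 = 63.5294, running total 237.53
Total 237.53.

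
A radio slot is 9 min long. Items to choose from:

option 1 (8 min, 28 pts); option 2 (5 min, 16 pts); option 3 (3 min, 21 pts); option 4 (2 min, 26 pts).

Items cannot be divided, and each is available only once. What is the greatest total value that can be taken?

47 pts

Check high-value combinations within 9 min:
- option 3+option 4: duration 3+2=5, value 21+26=47
- option 2+option 4: duration 5+2=7, value 16+26=42
- option 2+option 3: duration 5+3=8, value 16+21=37
- option 1: duration 8, value 28
Best: 47 pts.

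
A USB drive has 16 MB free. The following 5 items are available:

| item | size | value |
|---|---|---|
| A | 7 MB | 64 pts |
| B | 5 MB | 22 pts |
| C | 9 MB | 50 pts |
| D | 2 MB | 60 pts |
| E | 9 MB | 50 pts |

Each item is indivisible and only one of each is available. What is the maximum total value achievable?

146 pts

Check high-value combinations within 16 MB:
- A+B+D: size 7+5+2=14, value 64+22+60=146
- B+C+D: size 5+9+2=16, value 22+50+60=132
- B+D+E: size 5+2+9=16, value 22+60+50=132
Best: 146 pts.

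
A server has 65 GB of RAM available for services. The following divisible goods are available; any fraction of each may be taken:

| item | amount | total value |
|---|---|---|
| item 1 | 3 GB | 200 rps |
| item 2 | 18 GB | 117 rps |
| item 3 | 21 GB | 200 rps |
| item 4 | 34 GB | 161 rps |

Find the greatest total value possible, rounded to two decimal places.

625.91

Take in order of value per unit:
- item 1 (200/3 per unit): all 3 → value 200, running total 200.00
- item 3 (200/21 per unit): all 21 → value 200, running total 400.00
- item 2 (117/18 per unit): all 18 → value 117, running total 517.00
- item 4 (161/34 per unit): 23 of 34 → value 23×161/34 = 108.9118, running total 625.91
Total 625.91.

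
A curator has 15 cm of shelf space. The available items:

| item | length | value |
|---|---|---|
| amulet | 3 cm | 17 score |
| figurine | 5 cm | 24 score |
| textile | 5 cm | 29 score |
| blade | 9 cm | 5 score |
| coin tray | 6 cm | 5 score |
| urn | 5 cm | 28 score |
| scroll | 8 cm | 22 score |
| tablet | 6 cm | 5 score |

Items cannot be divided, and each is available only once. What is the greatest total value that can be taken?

81 score

Check high-value combinations within 15 cm:
- figurine+textile+urn: length 5+5+5=15, value 24+29+28=81
- amulet+textile+urn: length 3+5+5=13, value 17+29+28=74
- amulet+figurine+textile: length 3+5+5=13, value 17+24+29=70
- amulet+figurine+urn: length 3+5+5=13, value 17+24+28=69
- textile+urn: length 5+5=10, value 29+28=57
Best: 81 score.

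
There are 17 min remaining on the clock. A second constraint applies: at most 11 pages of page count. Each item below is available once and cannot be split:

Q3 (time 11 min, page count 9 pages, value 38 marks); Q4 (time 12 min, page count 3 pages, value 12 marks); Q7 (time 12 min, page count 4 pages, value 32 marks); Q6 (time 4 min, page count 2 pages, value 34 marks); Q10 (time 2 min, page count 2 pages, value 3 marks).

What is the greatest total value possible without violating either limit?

72 marks

Feasible sets respecting both limits:
- Q3+Q6: time 15, page count 11, value 72
- Q7+Q6: time 16, page count 6, value 66
- Q4+Q6: time 16, page count 5, value 46
- Q3+Q10: time 13, page count 11, value 41
Best: 72 marks.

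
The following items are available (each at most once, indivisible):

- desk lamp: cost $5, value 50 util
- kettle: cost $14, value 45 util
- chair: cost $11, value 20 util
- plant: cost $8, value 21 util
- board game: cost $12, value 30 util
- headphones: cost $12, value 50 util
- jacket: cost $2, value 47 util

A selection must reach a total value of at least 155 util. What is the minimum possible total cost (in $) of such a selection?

Subsets with value ≥ 155, sorted by total cost:
- desk lamp+plant+headphones+jacket: cost 27, value 168
- desk lamp+kettle+plant+jacket: cost 29, value 163
Minimum cost: 27 $.

27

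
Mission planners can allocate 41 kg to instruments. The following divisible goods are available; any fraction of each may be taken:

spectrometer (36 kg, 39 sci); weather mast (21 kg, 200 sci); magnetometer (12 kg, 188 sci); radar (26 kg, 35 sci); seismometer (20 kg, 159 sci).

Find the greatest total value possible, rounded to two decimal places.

Take in order of value per unit:
- magnetometer (188/12 per unit): all 12 → value 188, running total 188.00
- weather mast (200/21 per unit): all 21 → value 200, running total 388.00
- seismometer (159/20 per unit): 8 of 20 → value 8×159/20 = 63.6000, running total 451.60
Total 451.60.

451.60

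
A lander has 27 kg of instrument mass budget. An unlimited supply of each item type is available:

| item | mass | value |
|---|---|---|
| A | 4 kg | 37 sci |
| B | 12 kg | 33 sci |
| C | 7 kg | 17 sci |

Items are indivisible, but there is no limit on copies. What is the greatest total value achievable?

Best value-per-unit is A at 37/4, and filling with it alone uses mass 6×4=24. No mix of the others beats 6×37 = 222.

222 sci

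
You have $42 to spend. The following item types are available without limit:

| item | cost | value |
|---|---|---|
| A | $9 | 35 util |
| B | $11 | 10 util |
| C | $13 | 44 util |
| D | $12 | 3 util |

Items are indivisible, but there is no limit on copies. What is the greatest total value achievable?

149 util

Best value-per-unit is A at 35/9; filling with it alone gives 4×35 = 140.
Optimal mix: 3×A + 1×C → cost 40, value 149.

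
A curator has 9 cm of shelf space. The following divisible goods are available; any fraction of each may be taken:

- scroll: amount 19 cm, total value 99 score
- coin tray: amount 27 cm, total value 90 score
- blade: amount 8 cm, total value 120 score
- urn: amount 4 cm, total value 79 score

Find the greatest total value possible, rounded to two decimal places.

Take in order of value per unit:
- urn (79/4 per unit): all 4 → value 79, running total 79.00
- blade (120/8 per unit): 5 of 8 → value 5×120/8 = 75.0000, running total 154.00
Total 154.00.

154.00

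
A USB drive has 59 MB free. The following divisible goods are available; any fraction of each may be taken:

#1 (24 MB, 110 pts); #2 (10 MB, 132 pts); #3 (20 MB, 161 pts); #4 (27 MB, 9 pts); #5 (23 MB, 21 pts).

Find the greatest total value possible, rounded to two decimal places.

407.57

Take in order of value per unit:
- #2 (132/10 per unit): all 10 → value 132, running total 132.00
- #3 (161/20 per unit): all 20 → value 161, running total 293.00
- #1 (110/24 per unit): all 24 → value 110, running total 403.00
- #5 (21/23 per unit): 5 of 23 → value 5×21/23 = 4.5652, running total 407.57
Total 407.57.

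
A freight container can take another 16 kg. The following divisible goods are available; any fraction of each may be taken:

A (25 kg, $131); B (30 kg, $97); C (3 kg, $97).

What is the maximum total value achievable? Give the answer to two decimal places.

Take in order of value per unit:
- C (97/3 per unit): all 3 → value 97, running total 97.00
- A (131/25 per unit): 13 of 25 → value 13×131/25 = 68.1200, running total 165.12
Total 165.12.

165.12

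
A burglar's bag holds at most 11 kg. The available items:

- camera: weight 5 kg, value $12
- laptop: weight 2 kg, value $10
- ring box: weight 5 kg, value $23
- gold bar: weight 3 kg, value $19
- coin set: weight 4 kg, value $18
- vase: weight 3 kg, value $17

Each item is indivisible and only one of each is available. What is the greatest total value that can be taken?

$59

Check high-value combinations within 11 kg:
- ring box+gold bar+vase: weight 5+3+3=11, value 23+19+17=59
- gold bar+coin set+vase: weight 3+4+3=10, value 19+18+17=54
- laptop+ring box+gold bar: weight 2+5+3=10, value 10+23+19=52
- laptop+ring box+coin set: weight 2+5+4=11, value 10+23+18=51
Best: $59.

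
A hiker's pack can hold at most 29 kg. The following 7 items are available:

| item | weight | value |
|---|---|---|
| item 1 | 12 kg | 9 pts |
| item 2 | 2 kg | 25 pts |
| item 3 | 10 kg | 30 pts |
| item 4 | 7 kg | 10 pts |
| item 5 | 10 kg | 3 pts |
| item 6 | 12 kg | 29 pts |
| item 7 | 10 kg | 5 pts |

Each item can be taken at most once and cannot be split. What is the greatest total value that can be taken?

84 pts

Check high-value combinations within 29 kg:
- item 2+item 3+item 6: weight 2+10+12=24, value 25+30+29=84
- item 2+item 3+item 4+item 7: weight 2+10+7+10=29, value 25+30+10+5=70
- item 3+item 4+item 6: weight 10+7+12=29, value 30+10+29=69
Best: 84 pts.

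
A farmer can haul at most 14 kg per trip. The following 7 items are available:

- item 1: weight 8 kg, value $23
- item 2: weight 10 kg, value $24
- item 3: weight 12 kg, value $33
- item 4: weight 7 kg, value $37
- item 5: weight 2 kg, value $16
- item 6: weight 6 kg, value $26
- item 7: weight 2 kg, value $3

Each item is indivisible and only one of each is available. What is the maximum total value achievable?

Check high-value combinations within 14 kg:
- item 4+item 6: weight 7+6=13, value 37+26=63
- item 4+item 5+item 7: weight 7+2+2=11, value 37+16+3=56
- item 4+item 5: weight 7+2=9, value 37+16=53
- item 3+item 5: weight 12+2=14, value 33+16=49
- item 1+item 6: weight 8+6=14, value 23+26=49
Best: $63.

$63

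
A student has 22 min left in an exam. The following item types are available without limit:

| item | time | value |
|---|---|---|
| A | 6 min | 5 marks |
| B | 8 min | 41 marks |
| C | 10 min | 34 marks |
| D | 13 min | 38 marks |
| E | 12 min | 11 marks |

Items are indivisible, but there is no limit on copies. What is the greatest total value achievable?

Best value-per-unit is B at 41/8; filling with it alone gives 2×41 = 82.
Optimal mix: 1×A + 2×B → time 22, value 87.

87 marks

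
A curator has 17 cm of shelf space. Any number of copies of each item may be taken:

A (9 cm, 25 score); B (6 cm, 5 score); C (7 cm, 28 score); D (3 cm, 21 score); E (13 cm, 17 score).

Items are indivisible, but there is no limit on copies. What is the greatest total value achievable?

Best value-per-unit is D at 21/3, and filling with it alone uses length 5×3=15. No mix of the others beats 5×21 = 105.

105 score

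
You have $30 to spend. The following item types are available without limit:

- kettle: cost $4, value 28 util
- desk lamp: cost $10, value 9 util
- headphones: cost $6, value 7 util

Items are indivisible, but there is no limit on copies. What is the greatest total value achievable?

Best value-per-unit is kettle at 28/4, and filling with it alone uses cost 7×4=28. No mix of the others beats 7×28 = 196.

196 util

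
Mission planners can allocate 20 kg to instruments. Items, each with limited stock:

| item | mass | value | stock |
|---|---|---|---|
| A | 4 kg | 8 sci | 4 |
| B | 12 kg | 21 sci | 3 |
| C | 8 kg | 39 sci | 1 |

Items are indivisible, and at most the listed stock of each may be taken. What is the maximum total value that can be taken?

Best selections within mass 20 and stock limits:
- 3×A + 1×C: mass 20, value 63
- 1×B + 1×C: mass 20, value 60
Best: 63 sci.

63 sci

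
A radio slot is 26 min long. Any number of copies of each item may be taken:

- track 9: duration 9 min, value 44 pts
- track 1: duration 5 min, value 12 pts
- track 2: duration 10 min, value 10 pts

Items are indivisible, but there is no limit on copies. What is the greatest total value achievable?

Best value-per-unit is track 9 at 44/9; filling with it alone gives 2×44 = 88.
Optimal mix: 2×track 9 + 1×track 1 → duration 23, value 100.

100 pts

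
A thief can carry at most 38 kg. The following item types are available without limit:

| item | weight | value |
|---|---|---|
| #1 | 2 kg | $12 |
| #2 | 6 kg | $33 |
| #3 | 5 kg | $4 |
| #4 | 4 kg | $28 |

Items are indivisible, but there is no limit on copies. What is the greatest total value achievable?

$264

Best value-per-unit is #4 at 28/4; filling with it alone gives 9×28 = 252.
Optimal mix: 1×#1 + 9×#4 → weight 38, value 264.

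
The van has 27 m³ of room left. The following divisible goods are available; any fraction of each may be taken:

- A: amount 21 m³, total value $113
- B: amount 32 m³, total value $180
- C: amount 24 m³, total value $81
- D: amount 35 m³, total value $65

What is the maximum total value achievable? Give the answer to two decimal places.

151.88

Take in order of value per unit:
- B (180/32 per unit): 27 of 32 → value 27×180/32 = 151.8750, running total 151.88
Total 151.88.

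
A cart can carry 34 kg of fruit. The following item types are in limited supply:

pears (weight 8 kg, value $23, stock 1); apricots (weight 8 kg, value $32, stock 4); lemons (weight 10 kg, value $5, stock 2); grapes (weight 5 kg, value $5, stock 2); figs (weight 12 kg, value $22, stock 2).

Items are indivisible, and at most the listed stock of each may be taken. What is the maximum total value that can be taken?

$128

Top feasible selections:
- 4×apricots: weight 32, value 128
- 1×pears + 3×apricots: weight 32, value 119
- 3×apricots + 2×grapes: weight 34, value 106
Best: $128.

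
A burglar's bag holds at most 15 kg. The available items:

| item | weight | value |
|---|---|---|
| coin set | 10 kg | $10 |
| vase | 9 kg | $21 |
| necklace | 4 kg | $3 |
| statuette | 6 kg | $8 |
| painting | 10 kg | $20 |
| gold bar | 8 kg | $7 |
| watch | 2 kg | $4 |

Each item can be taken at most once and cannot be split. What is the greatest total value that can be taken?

$29

Check high-value combinations within 15 kg:
- vase+statuette: weight 9+6=15, value 21+8=29
- vase+necklace+watch: weight 9+4+2=15, value 21+3+4=28
- vase+watch: weight 9+2=11, value 21+4=25
- painting+watch: weight 10+2=12, value 20+4=24
- vase+necklace: weight 9+4=13, value 21+3=24
Best: $29.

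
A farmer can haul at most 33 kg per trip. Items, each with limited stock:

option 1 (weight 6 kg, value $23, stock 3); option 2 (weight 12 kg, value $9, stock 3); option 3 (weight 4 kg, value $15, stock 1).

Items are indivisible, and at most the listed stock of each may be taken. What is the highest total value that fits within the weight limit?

$84

Best selections within weight 33 and stock limits:
- 3×option 1 + 1×option 3: weight 22, value 84
- 3×option 1 + 1×option 2: weight 30, value 78
- 2×option 1 + 1×option 2 + 1×option 3: weight 28, value 70
Best: $84.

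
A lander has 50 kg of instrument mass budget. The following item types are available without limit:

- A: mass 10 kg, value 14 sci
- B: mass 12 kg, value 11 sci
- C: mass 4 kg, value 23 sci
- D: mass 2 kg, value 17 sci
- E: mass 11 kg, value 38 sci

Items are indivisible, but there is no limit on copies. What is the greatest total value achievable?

425 sci

Best value-per-unit is D at 17/2, and filling with it alone uses mass 25×2=50. No mix of the others beats 25×17 = 425.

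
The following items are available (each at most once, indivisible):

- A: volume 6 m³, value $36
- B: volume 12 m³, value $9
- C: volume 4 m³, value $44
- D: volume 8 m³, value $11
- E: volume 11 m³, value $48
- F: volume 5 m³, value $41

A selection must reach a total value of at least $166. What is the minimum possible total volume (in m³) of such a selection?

26

Subsets with value ≥ 166, sorted by total volume:
- A+C+E+F: volume 26, value 169
- A+C+D+E+F: volume 34, value 180
- A+B+C+E+F: volume 38, value 178
- A+B+C+D+E+F: volume 46, value 189
Minimum volume: 26 m³.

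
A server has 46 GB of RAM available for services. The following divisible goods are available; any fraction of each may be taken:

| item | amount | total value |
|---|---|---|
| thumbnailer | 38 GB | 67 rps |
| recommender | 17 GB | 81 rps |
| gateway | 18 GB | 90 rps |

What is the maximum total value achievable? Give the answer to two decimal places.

190.39

Take in order of value per unit:
- gateway (90/18 per unit): all 18 → value 90, running total 90.00
- recommender (81/17 per unit): all 17 → value 81, running total 171.00
- thumbnailer (67/38 per unit): 11 of 38 → value 11×67/38 = 19.3947, running total 190.39
Total 190.39.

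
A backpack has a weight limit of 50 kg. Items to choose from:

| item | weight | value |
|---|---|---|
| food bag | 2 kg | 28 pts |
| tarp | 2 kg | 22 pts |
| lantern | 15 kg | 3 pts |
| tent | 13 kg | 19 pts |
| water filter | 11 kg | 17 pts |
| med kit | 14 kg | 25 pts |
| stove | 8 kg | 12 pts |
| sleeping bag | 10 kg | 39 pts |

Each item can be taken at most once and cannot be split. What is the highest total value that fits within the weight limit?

Check high-value combinations within 50 kg:
- food bag+tarp+tent+med kit+stove+sleeping bag: weight 2+2+13+14+8+10=49, value 28+22+19+25+12+39=145
- food bag+tarp+water filter+med kit+stove+sleeping bag: weight 2+2+11+14+8+10=47, value 28+22+17+25+12+39=143
- food bag+tarp+tent+water filter+stove+sleeping bag: weight 2+2+13+11+8+10=46, value 28+22+19+17+12+39=137
- food bag+tarp+tent+med kit+sleeping bag: weight 2+2+13+14+10=41, value 28+22+19+25+39=133
- food bag+tarp+water filter+med kit+sleeping bag: weight 2+2+11+14+10=39, value 28+22+17+25+39=131
Best: 145 pts.

145 pts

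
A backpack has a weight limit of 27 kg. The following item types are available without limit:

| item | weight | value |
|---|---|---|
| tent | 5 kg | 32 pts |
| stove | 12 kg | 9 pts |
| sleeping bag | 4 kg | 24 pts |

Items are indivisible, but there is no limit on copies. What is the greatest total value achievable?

Best value-per-unit is tent at 32/5; filling with it alone gives 5×32 = 160.
Optimal mix: 3×tent + 3×sleeping bag → weight 27, value 168.

168 pts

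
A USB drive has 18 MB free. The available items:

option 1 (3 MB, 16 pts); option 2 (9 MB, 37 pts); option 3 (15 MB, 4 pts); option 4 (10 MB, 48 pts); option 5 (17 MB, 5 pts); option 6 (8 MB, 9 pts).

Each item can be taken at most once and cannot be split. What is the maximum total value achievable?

This is a 0/1 knapsack; check combinations near the capacity.
- option 1+option 4: size 3+10=13, value 16+48=64
- option 4+option 6: size 10+8=18, value 48+9=57
- option 1+option 2: size 3+9=12, value 16+37=53
- option 4: size 10, value 48
- option 2+option 6: size 9+8=17, value 37+9=46
Best: 64 pts.

64 pts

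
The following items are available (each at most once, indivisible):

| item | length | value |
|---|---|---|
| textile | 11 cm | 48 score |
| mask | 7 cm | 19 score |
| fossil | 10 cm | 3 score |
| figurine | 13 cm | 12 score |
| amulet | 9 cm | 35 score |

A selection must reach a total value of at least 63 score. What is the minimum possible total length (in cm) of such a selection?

Subsets with value ≥ 63, sorted by total length:
- textile+mask: length 18, value 67
- textile+amulet: length 20, value 83
- textile+mask+amulet: length 27, value 102
Minimum length: 18 cm.

18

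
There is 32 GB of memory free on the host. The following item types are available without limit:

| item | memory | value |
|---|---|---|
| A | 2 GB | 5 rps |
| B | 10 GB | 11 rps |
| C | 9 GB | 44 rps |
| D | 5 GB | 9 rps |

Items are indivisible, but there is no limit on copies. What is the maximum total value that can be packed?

Best value-per-unit is C at 44/9; filling with it alone gives 3×44 = 132.
Optimal mix: 2×A + 3×C → memory 31, value 142.

142 rps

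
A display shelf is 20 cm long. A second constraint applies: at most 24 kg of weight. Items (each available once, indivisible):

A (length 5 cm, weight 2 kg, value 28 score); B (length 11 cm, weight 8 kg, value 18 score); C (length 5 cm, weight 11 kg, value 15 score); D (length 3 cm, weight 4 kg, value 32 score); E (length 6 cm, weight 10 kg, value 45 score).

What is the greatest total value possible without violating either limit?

Feasible sets respecting both limits:
- A+D+E: length 14, weight 16, value 105
- B+D+E: length 20, weight 22, value 95
- A+C+E: length 16, weight 23, value 88
Best: 105 score.

105 score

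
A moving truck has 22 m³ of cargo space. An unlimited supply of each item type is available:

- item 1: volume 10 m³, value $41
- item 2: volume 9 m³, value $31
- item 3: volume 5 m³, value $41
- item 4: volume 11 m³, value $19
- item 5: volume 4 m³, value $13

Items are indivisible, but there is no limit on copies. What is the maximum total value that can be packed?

$164

Best value-per-unit is item 3 at 41/5, and filling with it alone uses volume 4×5=20. No mix of the others beats 4×41 = 164.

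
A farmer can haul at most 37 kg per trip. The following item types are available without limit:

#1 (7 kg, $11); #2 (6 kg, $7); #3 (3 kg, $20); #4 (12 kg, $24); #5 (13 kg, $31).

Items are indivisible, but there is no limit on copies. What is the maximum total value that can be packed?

Best value-per-unit is #3 at 20/3, and filling with it alone uses weight 12×3=36. No mix of the others beats 12×20 = 240.

$240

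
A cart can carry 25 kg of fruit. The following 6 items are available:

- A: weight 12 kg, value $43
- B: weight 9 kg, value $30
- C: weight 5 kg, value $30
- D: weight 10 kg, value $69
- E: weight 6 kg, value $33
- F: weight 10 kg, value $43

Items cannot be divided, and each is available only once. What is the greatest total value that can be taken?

Check high-value combinations within 25 kg:
- C+D+F: weight 5+10+10=25, value 30+69+43=142
- C+D+E: weight 5+10+6=21, value 30+69+33=132
- B+D+E: weight 9+10+6=25, value 30+69+33=132
Best: $142.

$142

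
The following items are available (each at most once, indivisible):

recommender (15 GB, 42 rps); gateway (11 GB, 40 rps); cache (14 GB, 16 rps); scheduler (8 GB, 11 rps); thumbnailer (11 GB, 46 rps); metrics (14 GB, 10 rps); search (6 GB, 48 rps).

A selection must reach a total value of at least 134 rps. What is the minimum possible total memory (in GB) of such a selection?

Subsets with value ≥ 134, sorted by total memory:
- gateway+thumbnailer+search: memory 28, value 134
- recommender+thumbnailer+search: memory 32, value 136
Minimum memory: 28 GB.

28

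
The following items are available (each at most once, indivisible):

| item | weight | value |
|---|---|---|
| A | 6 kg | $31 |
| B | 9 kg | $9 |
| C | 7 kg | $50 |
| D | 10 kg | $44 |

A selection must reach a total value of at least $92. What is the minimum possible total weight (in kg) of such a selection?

Subsets with value ≥ 92, sorted by total weight:
- C+D: weight 17, value 94
- A+C+D: weight 23, value 125
- B+C+D: weight 26, value 103
- A+B+C+D: weight 32, value 134
Minimum weight: 17 kg.

17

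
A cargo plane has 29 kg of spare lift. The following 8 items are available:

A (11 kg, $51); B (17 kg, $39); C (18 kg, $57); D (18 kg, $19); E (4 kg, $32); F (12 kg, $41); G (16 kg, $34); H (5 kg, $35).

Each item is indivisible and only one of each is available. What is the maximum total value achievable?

$127

Check high-value combinations within 29 kg:
- A+F+H: weight 11+12+5=28, value 51+41+35=127
- A+E+F: weight 11+4+12=27, value 51+32+41=124
- C+E+H: weight 18+4+5=27, value 57+32+35=124
- A+E+H: weight 11+4+5=20, value 51+32+35=118
Best: $127.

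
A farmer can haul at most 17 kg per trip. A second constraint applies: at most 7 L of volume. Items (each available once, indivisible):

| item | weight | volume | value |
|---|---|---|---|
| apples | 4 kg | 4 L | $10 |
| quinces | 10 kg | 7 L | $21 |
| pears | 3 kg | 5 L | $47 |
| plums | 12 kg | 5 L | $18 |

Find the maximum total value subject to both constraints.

$47

Feasible sets respecting both limits:
- pears: weight 3, volume 5, value 47
- quinces: weight 10, volume 7, value 21
- plums: weight 12, volume 5, value 18
Best: $47.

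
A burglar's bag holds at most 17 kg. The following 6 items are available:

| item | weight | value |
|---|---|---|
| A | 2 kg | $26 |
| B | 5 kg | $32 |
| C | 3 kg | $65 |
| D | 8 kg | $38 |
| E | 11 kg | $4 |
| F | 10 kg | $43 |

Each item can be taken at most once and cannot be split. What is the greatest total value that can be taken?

$135

Check high-value combinations within 17 kg:
- B+C+D: weight 5+3+8=16, value 32+65+38=135
- A+C+F: weight 2+3+10=15, value 26+65+43=134
- A+C+D: weight 2+3+8=13, value 26+65+38=129
- A+B+C: weight 2+5+3=10, value 26+32+65=123
- C+F: weight 3+10=13, value 65+43=108
Best: $135.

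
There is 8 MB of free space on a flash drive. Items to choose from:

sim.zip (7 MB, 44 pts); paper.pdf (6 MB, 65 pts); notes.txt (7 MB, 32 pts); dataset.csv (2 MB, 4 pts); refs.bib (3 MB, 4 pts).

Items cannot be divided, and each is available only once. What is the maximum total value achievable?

Check high-value combinations within 8 MB:
- paper.pdf+dataset.csv: size 6+2=8, value 65+4=69
- paper.pdf: size 6, value 65
- sim.zip: size 7, value 44
- notes.txt: size 7, value 32
- dataset.csv+refs.bib: size 2+3=5, value 4+4=8
Best: 69 pts.

69 pts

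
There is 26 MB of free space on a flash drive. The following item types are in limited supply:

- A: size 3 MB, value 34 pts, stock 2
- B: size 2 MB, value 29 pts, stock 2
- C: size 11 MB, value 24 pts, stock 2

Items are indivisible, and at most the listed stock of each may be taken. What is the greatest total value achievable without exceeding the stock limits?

150 pts

Best selections within size 26 and stock limits:
- 2×A + 2×B + 1×C: size 21, value 150
- 2×A + 2×B: size 10, value 126
- 2×A + 1×B + 1×C: size 19, value 121
- 1×A + 2×B + 1×C: size 18, value 116
Best: 150 pts.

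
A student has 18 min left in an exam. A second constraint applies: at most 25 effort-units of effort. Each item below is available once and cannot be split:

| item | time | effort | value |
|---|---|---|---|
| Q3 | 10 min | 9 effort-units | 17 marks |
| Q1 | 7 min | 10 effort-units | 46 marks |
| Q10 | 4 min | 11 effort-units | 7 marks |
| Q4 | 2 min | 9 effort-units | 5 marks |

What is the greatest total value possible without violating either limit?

63 marks

Feasible sets respecting both limits:
- Q3+Q1: time 17, effort 19, value 63
- Q1+Q10: time 11, effort 21, value 53
- Q1+Q4: time 9, effort 19, value 51
Best: 63 marks.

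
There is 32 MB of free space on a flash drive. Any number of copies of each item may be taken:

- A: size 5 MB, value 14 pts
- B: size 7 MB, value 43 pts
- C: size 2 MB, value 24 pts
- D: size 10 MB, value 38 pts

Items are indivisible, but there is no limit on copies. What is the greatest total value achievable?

384 pts

Best value-per-unit is C at 24/2, and filling with it alone uses size 16×2=32. No mix of the others beats 16×24 = 384.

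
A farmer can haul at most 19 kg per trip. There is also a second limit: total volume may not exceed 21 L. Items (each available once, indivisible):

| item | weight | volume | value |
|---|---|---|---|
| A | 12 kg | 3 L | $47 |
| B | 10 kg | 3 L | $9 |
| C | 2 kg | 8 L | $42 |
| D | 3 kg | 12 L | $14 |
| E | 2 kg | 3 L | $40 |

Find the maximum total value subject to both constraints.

$129

Feasible sets respecting both limits:
- A+C+E: weight 16, volume 14, value 129
- A+D+E: weight 17, volume 18, value 101
- B+C+E: weight 14, volume 14, value 91
Best: $129.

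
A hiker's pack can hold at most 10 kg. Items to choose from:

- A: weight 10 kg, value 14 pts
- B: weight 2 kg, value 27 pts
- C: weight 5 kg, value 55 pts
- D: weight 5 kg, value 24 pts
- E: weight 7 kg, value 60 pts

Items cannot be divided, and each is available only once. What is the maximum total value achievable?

87 pts

Check high-value combinations within 10 kg:
- B+E: weight 2+7=9, value 27+60=87
- B+C: weight 2+5=7, value 27+55=82
- C+D: weight 5+5=10, value 55+24=79
- E: weight 7, value 60
- C: weight 5, value 55
Best: 87 pts.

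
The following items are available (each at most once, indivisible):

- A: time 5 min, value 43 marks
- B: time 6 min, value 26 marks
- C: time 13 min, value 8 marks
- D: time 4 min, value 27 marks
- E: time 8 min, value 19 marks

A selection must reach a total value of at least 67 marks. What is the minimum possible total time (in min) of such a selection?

9

Subsets with value ≥ 67, sorted by total time:
- A+D: time 9, value 70
- A+B: time 11, value 69
Minimum time: 9 min.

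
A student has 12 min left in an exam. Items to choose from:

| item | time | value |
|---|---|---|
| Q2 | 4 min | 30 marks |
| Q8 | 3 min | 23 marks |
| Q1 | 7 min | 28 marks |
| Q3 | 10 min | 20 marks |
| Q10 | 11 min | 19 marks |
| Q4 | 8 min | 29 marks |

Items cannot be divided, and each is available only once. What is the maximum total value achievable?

59 marks

Check high-value combinations within 12 min:
- Q2+Q4: time 4+8=12, value 30+29=59
- Q2+Q1: time 4+7=11, value 30+28=58
- Q2+Q8: time 4+3=7, value 30+23=53
- Q8+Q4: time 3+8=11, value 23+29=52
Best: 59 marks.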